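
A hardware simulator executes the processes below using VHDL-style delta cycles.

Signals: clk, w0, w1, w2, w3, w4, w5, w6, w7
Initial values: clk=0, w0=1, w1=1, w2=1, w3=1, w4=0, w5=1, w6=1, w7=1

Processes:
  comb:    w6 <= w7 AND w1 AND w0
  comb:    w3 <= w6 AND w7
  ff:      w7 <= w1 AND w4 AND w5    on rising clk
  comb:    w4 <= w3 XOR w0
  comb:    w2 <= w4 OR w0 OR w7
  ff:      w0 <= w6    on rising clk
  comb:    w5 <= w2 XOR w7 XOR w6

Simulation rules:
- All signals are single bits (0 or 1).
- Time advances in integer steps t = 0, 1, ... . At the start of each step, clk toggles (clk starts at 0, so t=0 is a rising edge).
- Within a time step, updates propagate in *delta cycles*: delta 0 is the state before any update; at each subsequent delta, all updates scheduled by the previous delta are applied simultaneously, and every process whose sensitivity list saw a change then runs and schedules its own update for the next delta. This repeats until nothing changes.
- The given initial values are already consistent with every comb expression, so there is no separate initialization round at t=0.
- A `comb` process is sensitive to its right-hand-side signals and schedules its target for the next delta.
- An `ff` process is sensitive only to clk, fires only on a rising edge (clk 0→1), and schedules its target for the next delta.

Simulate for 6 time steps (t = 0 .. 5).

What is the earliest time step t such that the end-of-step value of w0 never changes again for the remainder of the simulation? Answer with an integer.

t=0 Δ0: w3=1 w5=1 w0=1 w4=0 w2=1 clk=0 w1=1 w7=1 w6=1
  Δ1: clk:0→1
  Δ2: w7:1→0
  Δ3: w3:1→0, w5:1→0, w6:1→0
  Δ4: w5:0→1, w4:0→1
  (4Δ to stable)
t=1 Δ0: w3=0 w5=1 w0=1 w4=1 w2=1 clk=1 w1=1 w7=0 w6=0
  Δ1: clk:1→0
  (1Δ to stable)
t=2 Δ0: w3=0 w5=1 w0=1 w4=1 w2=1 clk=0 w1=1 w7=0 w6=0
  Δ1: clk:0→1
  Δ2: w0:1→0, w7:0→1
  Δ3: w5:1→0, w4:1→0
  (3Δ to stable)
t=3 Δ0: w3=0 w5=0 w0=0 w4=0 w2=1 clk=1 w1=1 w7=1 w6=0
  Δ1: clk:1→0
  (1Δ to stable)
t=4 Δ0: w3=0 w5=0 w0=0 w4=0 w2=1 clk=0 w1=1 w7=1 w6=0
  Δ1: clk:0→1
  Δ2: w7:1→0
  Δ3: w5:0→1, w2:1→0
  Δ4: w5:1→0
  (4Δ to stable)
t=5 Δ0: w3=0 w5=0 w0=0 w4=0 w2=0 clk=1 w1=1 w7=0 w6=0
  Δ1: clk:1→0
  (1Δ to stable)

2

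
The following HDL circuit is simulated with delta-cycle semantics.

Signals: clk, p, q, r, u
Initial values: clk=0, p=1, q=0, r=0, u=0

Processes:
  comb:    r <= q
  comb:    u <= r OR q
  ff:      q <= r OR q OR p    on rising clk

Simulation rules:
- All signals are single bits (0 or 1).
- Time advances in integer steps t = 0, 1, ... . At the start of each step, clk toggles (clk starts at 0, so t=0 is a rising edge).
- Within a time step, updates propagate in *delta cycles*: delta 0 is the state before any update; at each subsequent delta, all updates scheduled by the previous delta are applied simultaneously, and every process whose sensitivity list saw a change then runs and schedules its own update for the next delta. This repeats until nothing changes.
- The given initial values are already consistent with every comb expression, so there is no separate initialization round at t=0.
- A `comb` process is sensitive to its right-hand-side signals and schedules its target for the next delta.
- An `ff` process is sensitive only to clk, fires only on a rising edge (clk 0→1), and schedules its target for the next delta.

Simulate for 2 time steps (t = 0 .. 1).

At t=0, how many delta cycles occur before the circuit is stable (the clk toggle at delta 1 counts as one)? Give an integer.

[bits: clk,q,p,r,u]
t=0: Δ0=00100 Δ1=10100 Δ2=11100 Δ3=11111 | 3Δ
t=1: Δ0=11111 Δ1=01111 | 1Δ

3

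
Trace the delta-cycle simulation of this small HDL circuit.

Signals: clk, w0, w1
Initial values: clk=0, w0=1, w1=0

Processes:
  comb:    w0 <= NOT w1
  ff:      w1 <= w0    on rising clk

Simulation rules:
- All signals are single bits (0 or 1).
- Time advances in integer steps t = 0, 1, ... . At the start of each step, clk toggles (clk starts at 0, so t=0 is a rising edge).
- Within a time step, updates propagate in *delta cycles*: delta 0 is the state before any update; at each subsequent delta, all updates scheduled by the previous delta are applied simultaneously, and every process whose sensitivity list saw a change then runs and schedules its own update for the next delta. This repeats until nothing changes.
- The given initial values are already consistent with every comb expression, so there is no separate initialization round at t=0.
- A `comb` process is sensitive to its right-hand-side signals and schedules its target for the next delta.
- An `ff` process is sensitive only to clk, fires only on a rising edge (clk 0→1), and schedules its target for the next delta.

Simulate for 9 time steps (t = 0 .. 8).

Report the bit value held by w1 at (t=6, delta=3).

0

t0.Δ0 clk=0 w0=1 w1=0
t0.Δ1 clk=1 w0=1 w1=0
t0.Δ2 clk=1 w0=1 w1=1
t0.Δ3 clk=1 w0=0 w1=1
t1.Δ0 clk=1 w0=0 w1=1
t1.Δ1 clk=0 w0=0 w1=1
t2.Δ0 clk=0 w0=0 w1=1
t2.Δ1 clk=1 w0=0 w1=1
t2.Δ2 clk=1 w0=0 w1=0
t2.Δ3 clk=1 w0=1 w1=0
t3.Δ0 clk=1 w0=1 w1=0
t3.Δ1 clk=0 w0=1 w1=0
t4.Δ0 clk=0 w0=1 w1=0
t4.Δ1 clk=1 w0=1 w1=0
t4.Δ2 clk=1 w0=1 w1=1
t4.Δ3 clk=1 w0=0 w1=1
t5.Δ0 clk=1 w0=0 w1=1
t5.Δ1 clk=0 w0=0 w1=1
t6.Δ0 clk=0 w0=0 w1=1
t6.Δ1 clk=1 w0=0 w1=1
t6.Δ2 clk=1 w0=0 w1=0
t6.Δ3 clk=1 w0=1 w1=0
t7.Δ0 clk=1 w0=1 w1=0
t7.Δ1 clk=0 w0=1 w1=0
t8.Δ0 clk=0 w0=1 w1=0
t8.Δ1 clk=1 w0=1 w1=0
t8.Δ2 clk=1 w0=1 w1=1
t8.Δ3 clk=1 w0=0 w1=1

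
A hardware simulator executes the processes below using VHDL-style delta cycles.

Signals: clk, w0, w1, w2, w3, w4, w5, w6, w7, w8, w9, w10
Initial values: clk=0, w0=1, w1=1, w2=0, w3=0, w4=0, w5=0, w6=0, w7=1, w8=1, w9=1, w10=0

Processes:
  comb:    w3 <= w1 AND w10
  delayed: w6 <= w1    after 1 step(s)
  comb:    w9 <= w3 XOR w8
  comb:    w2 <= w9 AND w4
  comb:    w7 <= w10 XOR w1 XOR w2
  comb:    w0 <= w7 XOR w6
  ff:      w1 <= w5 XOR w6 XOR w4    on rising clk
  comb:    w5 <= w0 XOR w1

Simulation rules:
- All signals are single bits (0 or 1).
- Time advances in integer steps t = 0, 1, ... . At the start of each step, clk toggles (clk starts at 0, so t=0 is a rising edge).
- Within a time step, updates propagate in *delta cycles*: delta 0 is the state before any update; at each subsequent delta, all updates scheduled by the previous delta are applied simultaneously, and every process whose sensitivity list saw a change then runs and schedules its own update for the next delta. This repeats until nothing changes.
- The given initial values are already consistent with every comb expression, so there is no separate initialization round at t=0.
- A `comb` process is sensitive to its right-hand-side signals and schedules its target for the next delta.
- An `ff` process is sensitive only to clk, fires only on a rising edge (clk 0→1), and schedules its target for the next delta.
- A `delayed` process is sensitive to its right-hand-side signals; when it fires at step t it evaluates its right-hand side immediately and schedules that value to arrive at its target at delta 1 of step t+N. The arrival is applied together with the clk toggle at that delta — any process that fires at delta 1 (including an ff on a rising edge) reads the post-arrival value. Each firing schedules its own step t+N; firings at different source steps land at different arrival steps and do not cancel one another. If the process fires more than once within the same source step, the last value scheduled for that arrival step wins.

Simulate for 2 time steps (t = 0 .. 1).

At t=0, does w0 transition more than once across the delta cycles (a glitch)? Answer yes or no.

no

[bits: w10,w5,w4,w6,w9,w3,w2,w0,clk,w7,w1,w8]
t=0: Δ0=000010010111 Δ1=000010011111 Δ2=000010011101 Δ3=010010011001 Δ4=010010001001 Δ5=000010001001 | 5Δ
t=1: Δ0=000010001001 Δ1=000010000001 | 1Δ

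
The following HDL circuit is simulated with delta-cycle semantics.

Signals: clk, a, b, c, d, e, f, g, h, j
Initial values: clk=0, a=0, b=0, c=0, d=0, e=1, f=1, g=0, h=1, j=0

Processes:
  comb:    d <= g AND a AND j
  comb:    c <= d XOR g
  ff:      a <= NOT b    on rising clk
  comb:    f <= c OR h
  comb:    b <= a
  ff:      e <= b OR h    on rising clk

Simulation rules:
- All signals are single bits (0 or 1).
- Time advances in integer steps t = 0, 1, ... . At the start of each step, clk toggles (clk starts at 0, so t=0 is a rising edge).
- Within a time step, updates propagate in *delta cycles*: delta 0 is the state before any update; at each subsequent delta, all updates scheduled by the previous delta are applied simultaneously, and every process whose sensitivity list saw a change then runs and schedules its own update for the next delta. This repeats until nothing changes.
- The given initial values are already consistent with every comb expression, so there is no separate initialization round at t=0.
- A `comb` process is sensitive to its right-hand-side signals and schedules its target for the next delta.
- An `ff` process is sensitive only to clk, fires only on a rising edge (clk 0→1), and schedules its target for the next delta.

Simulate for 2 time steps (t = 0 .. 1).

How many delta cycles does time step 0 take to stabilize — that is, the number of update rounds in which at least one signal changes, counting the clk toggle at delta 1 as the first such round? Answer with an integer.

3

[bits: clk,j,h,c,d,g,b,a,e,f]
t=0: Δ0=0010000011 Δ1=1010000011 Δ2=1010000111 Δ3=1010001111 | 3Δ
t=1: Δ0=1010001111 Δ1=0010001111 | 1Δ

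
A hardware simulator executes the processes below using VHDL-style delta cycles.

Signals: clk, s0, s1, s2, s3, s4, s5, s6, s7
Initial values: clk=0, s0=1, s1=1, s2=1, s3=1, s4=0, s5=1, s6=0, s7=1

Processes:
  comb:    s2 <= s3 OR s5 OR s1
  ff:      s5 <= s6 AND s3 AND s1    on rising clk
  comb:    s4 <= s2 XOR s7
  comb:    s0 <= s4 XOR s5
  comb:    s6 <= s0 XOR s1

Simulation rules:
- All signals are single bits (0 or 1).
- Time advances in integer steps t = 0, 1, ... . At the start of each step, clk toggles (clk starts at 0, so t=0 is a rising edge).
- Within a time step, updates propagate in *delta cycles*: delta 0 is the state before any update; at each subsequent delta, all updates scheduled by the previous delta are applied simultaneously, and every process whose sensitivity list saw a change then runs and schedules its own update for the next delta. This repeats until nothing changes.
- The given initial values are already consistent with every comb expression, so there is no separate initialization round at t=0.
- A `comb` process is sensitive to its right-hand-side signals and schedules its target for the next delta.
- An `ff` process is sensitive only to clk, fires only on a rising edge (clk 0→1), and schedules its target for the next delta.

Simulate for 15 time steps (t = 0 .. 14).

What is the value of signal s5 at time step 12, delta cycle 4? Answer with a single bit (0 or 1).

[bits: s0,s3,s2,s1,s4,s7,clk,s6,s5]
t=0: Δ0=111101001 Δ1=111101101 Δ2=111101100 Δ3=011101100 Δ4=011101110 | 4Δ
t=1: Δ0=011101110 Δ1=011101010 | 1Δ
t=2: Δ0=011101010 Δ1=011101110 Δ2=011101111 Δ3=111101111 Δ4=111101101 | 4Δ
t=3: Δ0=111101101 Δ1=111101001 | 1Δ
t=4: Δ0=111101001 Δ1=111101101 Δ2=111101100 Δ3=011101100 Δ4=011101110 | 4Δ
t=5: Δ0=011101110 Δ1=011101010 | 1Δ
t=6: Δ0=011101010 Δ1=011101110 Δ2=011101111 Δ3=111101111 Δ4=111101101 | 4Δ
t=7: Δ0=111101101 Δ1=111101001 | 1Δ
t=8: Δ0=111101001 Δ1=111101101 Δ2=111101100 Δ3=011101100 Δ4=011101110 | 4Δ
t=9: Δ0=011101110 Δ1=011101010 | 1Δ
t=10: Δ0=011101010 Δ1=011101110 Δ2=011101111 Δ3=111101111 Δ4=111101101 | 4Δ
t=11: Δ0=111101101 Δ1=111101001 | 1Δ
t=12: Δ0=111101001 Δ1=111101101 Δ2=111101100 Δ3=011101100 Δ4=011101110 | 4Δ
t=13: Δ0=011101110 Δ1=011101010 | 1Δ
t=14: Δ0=011101010 Δ1=011101110 Δ2=011101111 Δ3=111101111 Δ4=111101101 | 4Δ

0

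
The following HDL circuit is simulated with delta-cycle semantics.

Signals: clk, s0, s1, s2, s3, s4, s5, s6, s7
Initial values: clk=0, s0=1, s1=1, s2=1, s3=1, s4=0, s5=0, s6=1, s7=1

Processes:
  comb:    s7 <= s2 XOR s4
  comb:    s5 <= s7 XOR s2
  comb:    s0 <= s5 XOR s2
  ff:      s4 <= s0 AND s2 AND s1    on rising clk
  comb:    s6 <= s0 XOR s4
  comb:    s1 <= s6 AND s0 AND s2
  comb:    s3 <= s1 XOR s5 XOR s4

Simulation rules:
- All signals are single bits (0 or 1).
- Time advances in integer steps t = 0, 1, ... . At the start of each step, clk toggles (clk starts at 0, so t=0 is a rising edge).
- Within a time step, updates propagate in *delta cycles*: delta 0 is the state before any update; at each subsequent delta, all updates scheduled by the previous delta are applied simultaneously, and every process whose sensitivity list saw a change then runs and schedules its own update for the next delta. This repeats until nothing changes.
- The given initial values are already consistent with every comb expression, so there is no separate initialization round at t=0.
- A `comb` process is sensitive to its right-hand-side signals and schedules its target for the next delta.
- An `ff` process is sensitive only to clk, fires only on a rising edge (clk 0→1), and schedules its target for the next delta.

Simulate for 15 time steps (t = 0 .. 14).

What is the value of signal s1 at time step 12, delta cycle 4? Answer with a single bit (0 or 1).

t=0 Δ0: s3=1 s7=1 s4=0 s2=1 s5=0 s6=1 s0=1 clk=0 s1=1
  Δ1: clk:0→1
  Δ2: s4:0→1
  Δ3: s3:1→0, s7:1→0, s6:1→0
  Δ4: s5:0→1, s1:1→0
  Δ5: s0:1→0
  Δ6: s6:0→1
  (6Δ to stable)
t=1 Δ0: s3=0 s7=0 s4=1 s2=1 s5=1 s6=1 s0=0 clk=1 s1=0
  Δ1: clk:1→0
  (1Δ to stable)
t=2 Δ0: s3=0 s7=0 s4=1 s2=1 s5=1 s6=1 s0=0 clk=0 s1=0
  Δ1: clk:0→1
  Δ2: s4:1→0
  Δ3: s3:0→1, s7:0→1, s6:1→0
  Δ4: s5:1→0
  Δ5: s3:1→0, s0:0→1
  Δ6: s6:0→1
  Δ7: s1:0→1
  Δ8: s3:0→1
  (8Δ to stable)
t=3 Δ0: s3=1 s7=1 s4=0 s2=1 s5=0 s6=1 s0=1 clk=1 s1=1
  Δ1: clk:1→0
  (1Δ to stable)
t=4 Δ0: s3=1 s7=1 s4=0 s2=1 s5=0 s6=1 s0=1 clk=0 s1=1
  Δ1: clk:0→1
  Δ2: s4:0→1
  Δ3: s3:1→0, s7:1→0, s6:1→0
  Δ4: s5:0→1, s1:1→0
  Δ5: s0:1→0
  Δ6: s6:0→1
  (6Δ to stable)
t=5 Δ0: s3=0 s7=0 s4=1 s2=1 s5=1 s6=1 s0=0 clk=1 s1=0
  Δ1: clk:1→0
  (1Δ to stable)
t=6 Δ0: s3=0 s7=0 s4=1 s2=1 s5=1 s6=1 s0=0 clk=0 s1=0
  Δ1: clk:0→1
  Δ2: s4:1→0
  Δ3: s3:0→1, s7:0→1, s6:1→0
  Δ4: s5:1→0
  Δ5: s3:1→0, s0:0→1
  Δ6: s6:0→1
  Δ7: s1:0→1
  Δ8: s3:0→1
  (8Δ to stable)
t=7 Δ0: s3=1 s7=1 s4=0 s2=1 s5=0 s6=1 s0=1 clk=1 s1=1
  Δ1: clk:1→0
  (1Δ to stable)
t=8 Δ0: s3=1 s7=1 s4=0 s2=1 s5=0 s6=1 s0=1 clk=0 s1=1
  Δ1: clk:0→1
  Δ2: s4:0→1
  Δ3: s3:1→0, s7:1→0, s6:1→0
  Δ4: s5:0→1, s1:1→0
  Δ5: s0:1→0
  Δ6: s6:0→1
  (6Δ to stable)
t=9 Δ0: s3=0 s7=0 s4=1 s2=1 s5=1 s6=1 s0=0 clk=1 s1=0
  Δ1: clk:1→0
  (1Δ to stable)
t=10 Δ0: s3=0 s7=0 s4=1 s2=1 s5=1 s6=1 s0=0 clk=0 s1=0
  Δ1: clk:0→1
  Δ2: s4:1→0
  Δ3: s3:0→1, s7:0→1, s6:1→0
  Δ4: s5:1→0
  Δ5: s3:1→0, s0:0→1
  Δ6: s6:0→1
  Δ7: s1:0→1
  Δ8: s3:0→1
  (8Δ to stable)
t=11 Δ0: s3=1 s7=1 s4=0 s2=1 s5=0 s6=1 s0=1 clk=1 s1=1
  Δ1: clk:1→0
  (1Δ to stable)
t=12 Δ0: s3=1 s7=1 s4=0 s2=1 s5=0 s6=1 s0=1 clk=0 s1=1
  Δ1: clk:0→1
  Δ2: s4:0→1
  Δ3: s3:1→0, s7:1→0, s6:1→0
  Δ4: s5:0→1, s1:1→0
  Δ5: s0:1→0
  Δ6: s6:0→1
  (6Δ to stable)
t=13 Δ0: s3=0 s7=0 s4=1 s2=1 s5=1 s6=1 s0=0 clk=1 s1=0
  Δ1: clk:1→0
  (1Δ to stable)
t=14 Δ0: s3=0 s7=0 s4=1 s2=1 s5=1 s6=1 s0=0 clk=0 s1=0
  Δ1: clk:0→1
  Δ2: s4:1→0
  Δ3: s3:0→1, s7:0→1, s6:1→0
  Δ4: s5:1→0
  Δ5: s3:1→0, s0:0→1
  Δ6: s6:0→1
  Δ7: s1:0→1
  Δ8: s3:0→1
  (8Δ to stable)

0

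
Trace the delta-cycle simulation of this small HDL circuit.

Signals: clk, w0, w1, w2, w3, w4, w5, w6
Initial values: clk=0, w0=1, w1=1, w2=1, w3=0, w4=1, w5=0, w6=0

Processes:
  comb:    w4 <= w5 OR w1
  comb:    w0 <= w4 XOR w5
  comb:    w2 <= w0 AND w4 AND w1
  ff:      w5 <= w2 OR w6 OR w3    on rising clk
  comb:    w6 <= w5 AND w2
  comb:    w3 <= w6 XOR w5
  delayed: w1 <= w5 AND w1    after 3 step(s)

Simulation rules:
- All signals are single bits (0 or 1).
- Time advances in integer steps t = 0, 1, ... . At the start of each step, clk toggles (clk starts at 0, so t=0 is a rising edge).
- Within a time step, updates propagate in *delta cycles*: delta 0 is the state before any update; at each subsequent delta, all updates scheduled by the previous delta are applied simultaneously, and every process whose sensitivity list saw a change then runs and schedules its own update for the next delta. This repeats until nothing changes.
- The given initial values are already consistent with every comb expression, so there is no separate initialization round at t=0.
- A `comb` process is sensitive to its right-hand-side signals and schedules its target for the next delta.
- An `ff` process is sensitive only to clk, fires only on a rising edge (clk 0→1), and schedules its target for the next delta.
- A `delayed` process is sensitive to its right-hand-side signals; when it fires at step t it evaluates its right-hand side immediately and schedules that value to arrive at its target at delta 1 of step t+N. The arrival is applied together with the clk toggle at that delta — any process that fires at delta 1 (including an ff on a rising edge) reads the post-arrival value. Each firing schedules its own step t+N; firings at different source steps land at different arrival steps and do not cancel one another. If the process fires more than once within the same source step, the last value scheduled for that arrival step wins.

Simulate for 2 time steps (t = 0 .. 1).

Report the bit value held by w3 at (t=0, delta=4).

t=0 Δ0: w6=0 w3=0 clk=0 w5=0 w4=1 w1=1 w0=1 w2=1
  Δ1: clk:0→1
  Δ2: w5:0→1
  Δ3: w6:0→1, w3:0→1, w0:1→0
  Δ4: w3:1→0, w2:1→0
  Δ5: w6:1→0
  Δ6: w3:0→1
  (6Δ to stable)
t=1 Δ0: w6=0 w3=1 clk=1 w5=1 w4=1 w1=1 w0=0 w2=0
  Δ1: clk:1→0
  (1Δ to stable)

0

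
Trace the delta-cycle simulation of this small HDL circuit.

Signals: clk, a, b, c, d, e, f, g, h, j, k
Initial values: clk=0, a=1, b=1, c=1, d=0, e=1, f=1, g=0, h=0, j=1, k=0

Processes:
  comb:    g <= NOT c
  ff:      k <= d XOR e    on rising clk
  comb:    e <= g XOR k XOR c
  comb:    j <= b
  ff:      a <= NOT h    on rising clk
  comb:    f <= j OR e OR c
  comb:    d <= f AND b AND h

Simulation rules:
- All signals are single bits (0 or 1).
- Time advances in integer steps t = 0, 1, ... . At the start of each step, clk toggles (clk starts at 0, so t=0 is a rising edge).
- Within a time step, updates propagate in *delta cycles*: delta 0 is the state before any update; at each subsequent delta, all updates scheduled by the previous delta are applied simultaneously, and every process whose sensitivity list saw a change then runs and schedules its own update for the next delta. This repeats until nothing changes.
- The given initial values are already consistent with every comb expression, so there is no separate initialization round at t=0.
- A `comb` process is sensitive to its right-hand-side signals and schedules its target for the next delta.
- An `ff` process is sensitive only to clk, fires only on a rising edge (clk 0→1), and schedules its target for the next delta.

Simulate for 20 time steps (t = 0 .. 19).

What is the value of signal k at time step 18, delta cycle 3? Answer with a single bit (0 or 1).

t=0 Δ0: f=1 d=0 c=1 k=0 g=0 h=0 j=1 e=1 b=1 clk=0 a=1
  Δ1: clk:0→1
  Δ2: k:0→1
  Δ3: e:1→0
  (3Δ to stable)
t=1 Δ0: f=1 d=0 c=1 k=1 g=0 h=0 j=1 e=0 b=1 clk=1 a=1
  Δ1: clk:1→0
  (1Δ to stable)
t=2 Δ0: f=1 d=0 c=1 k=1 g=0 h=0 j=1 e=0 b=1 clk=0 a=1
  Δ1: clk:0→1
  Δ2: k:1→0
  Δ3: e:0→1
  (3Δ to stable)
t=3 Δ0: f=1 d=0 c=1 k=0 g=0 h=0 j=1 e=1 b=1 clk=1 a=1
  Δ1: clk:1→0
  (1Δ to stable)
t=4 Δ0: f=1 d=0 c=1 k=0 g=0 h=0 j=1 e=1 b=1 clk=0 a=1
  Δ1: clk:0→1
  Δ2: k:0→1
  Δ3: e:1→0
  (3Δ to stable)
t=5 Δ0: f=1 d=0 c=1 k=1 g=0 h=0 j=1 e=0 b=1 clk=1 a=1
  Δ1: clk:1→0
  (1Δ to stable)
t=6 Δ0: f=1 d=0 c=1 k=1 g=0 h=0 j=1 e=0 b=1 clk=0 a=1
  Δ1: clk:0→1
  Δ2: k:1→0
  Δ3: e:0→1
  (3Δ to stable)
t=7 Δ0: f=1 d=0 c=1 k=0 g=0 h=0 j=1 e=1 b=1 clk=1 a=1
  Δ1: clk:1→0
  (1Δ to stable)
t=8 Δ0: f=1 d=0 c=1 k=0 g=0 h=0 j=1 e=1 b=1 clk=0 a=1
  Δ1: clk:0→1
  Δ2: k:0→1
  Δ3: e:1→0
  (3Δ to stable)
t=9 Δ0: f=1 d=0 c=1 k=1 g=0 h=0 j=1 e=0 b=1 clk=1 a=1
  Δ1: clk:1→0
  (1Δ to stable)
t=10 Δ0: f=1 d=0 c=1 k=1 g=0 h=0 j=1 e=0 b=1 clk=0 a=1
  Δ1: clk:0→1
  Δ2: k:1→0
  Δ3: e:0→1
  (3Δ to stable)
t=11 Δ0: f=1 d=0 c=1 k=0 g=0 h=0 j=1 e=1 b=1 clk=1 a=1
  Δ1: clk:1→0
  (1Δ to stable)
t=12 Δ0: f=1 d=0 c=1 k=0 g=0 h=0 j=1 e=1 b=1 clk=0 a=1
  Δ1: clk:0→1
  Δ2: k:0→1
  Δ3: e:1→0
  (3Δ to stable)
t=13 Δ0: f=1 d=0 c=1 k=1 g=0 h=0 j=1 e=0 b=1 clk=1 a=1
  Δ1: clk:1→0
  (1Δ to stable)
t=14 Δ0: f=1 d=0 c=1 k=1 g=0 h=0 j=1 e=0 b=1 clk=0 a=1
  Δ1: clk:0→1
  Δ2: k:1→0
  Δ3: e:0→1
  (3Δ to stable)
t=15 Δ0: f=1 d=0 c=1 k=0 g=0 h=0 j=1 e=1 b=1 clk=1 a=1
  Δ1: clk:1→0
  (1Δ to stable)
t=16 Δ0: f=1 d=0 c=1 k=0 g=0 h=0 j=1 e=1 b=1 clk=0 a=1
  Δ1: clk:0→1
  Δ2: k:0→1
  Δ3: e:1→0
  (3Δ to stable)
t=17 Δ0: f=1 d=0 c=1 k=1 g=0 h=0 j=1 e=0 b=1 clk=1 a=1
  Δ1: clk:1→0
  (1Δ to stable)
t=18 Δ0: f=1 d=0 c=1 k=1 g=0 h=0 j=1 e=0 b=1 clk=0 a=1
  Δ1: clk:0→1
  Δ2: k:1→0
  Δ3: e:0→1
  (3Δ to stable)
t=19 Δ0: f=1 d=0 c=1 k=0 g=0 h=0 j=1 e=1 b=1 clk=1 a=1
  Δ1: clk:1→0
  (1Δ to stable)

0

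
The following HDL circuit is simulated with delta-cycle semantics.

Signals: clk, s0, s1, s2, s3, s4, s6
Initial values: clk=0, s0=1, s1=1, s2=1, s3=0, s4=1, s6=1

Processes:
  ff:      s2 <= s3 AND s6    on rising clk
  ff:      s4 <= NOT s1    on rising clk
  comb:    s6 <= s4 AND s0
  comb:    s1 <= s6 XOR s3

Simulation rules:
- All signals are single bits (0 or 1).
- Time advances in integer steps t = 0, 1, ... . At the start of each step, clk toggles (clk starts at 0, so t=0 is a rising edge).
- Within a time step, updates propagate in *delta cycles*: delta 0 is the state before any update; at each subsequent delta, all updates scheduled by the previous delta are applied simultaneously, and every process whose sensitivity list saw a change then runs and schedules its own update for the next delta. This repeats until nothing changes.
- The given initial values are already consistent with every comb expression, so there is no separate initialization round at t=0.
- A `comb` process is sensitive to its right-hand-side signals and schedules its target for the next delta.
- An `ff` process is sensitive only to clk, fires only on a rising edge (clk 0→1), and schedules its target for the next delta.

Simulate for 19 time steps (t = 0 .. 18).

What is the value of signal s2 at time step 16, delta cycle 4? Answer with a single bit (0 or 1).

[bits: s3,clk,s4,s6,s0,s2,s1]
t=0: Δ0=0011111 Δ1=0111111 Δ2=0101101 Δ3=0100101 Δ4=0100100 | 4Δ
t=1: Δ0=0100100 Δ1=0000100 | 1Δ
t=2: Δ0=0000100 Δ1=0100100 Δ2=0110100 Δ3=0111100 Δ4=0111101 | 4Δ
t=3: Δ0=0111101 Δ1=0011101 | 1Δ
t=4: Δ0=0011101 Δ1=0111101 Δ2=0101101 Δ3=0100101 Δ4=0100100 | 4Δ
t=5: Δ0=0100100 Δ1=0000100 | 1Δ
t=6: Δ0=0000100 Δ1=0100100 Δ2=0110100 Δ3=0111100 Δ4=0111101 | 4Δ
t=7: Δ0=0111101 Δ1=0011101 | 1Δ
t=8: Δ0=0011101 Δ1=0111101 Δ2=0101101 Δ3=0100101 Δ4=0100100 | 4Δ
t=9: Δ0=0100100 Δ1=0000100 | 1Δ
t=10: Δ0=0000100 Δ1=0100100 Δ2=0110100 Δ3=0111100 Δ4=0111101 | 4Δ
t=11: Δ0=0111101 Δ1=0011101 | 1Δ
t=12: Δ0=0011101 Δ1=0111101 Δ2=0101101 Δ3=0100101 Δ4=0100100 | 4Δ
t=13: Δ0=0100100 Δ1=0000100 | 1Δ
t=14: Δ0=0000100 Δ1=0100100 Δ2=0110100 Δ3=0111100 Δ4=0111101 | 4Δ
t=15: Δ0=0111101 Δ1=0011101 | 1Δ
t=16: Δ0=0011101 Δ1=0111101 Δ2=0101101 Δ3=0100101 Δ4=0100100 | 4Δ
t=17: Δ0=0100100 Δ1=0000100 | 1Δ
t=18: Δ0=0000100 Δ1=0100100 Δ2=0110100 Δ3=0111100 Δ4=0111101 | 4Δ

0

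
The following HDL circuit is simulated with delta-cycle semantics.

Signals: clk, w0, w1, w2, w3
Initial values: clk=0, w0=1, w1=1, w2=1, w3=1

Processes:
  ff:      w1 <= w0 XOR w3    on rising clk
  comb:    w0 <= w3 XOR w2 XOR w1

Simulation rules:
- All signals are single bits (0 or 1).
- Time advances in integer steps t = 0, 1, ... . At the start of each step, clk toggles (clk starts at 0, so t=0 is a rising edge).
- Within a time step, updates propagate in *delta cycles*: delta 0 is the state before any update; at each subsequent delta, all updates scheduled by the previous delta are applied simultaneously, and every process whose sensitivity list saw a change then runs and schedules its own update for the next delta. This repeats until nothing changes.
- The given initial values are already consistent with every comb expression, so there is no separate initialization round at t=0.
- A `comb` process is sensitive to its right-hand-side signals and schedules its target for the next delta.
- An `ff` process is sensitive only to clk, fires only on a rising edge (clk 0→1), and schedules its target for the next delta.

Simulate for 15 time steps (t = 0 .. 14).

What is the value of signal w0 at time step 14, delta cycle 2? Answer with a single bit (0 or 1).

0

t0.Δ0 w1=1 clk=0 w2=1 w3=1 w0=1
t0.Δ1 w1=1 clk=1 w2=1 w3=1 w0=1
t0.Δ2 w1=0 clk=1 w2=1 w3=1 w0=1
t0.Δ3 w1=0 clk=1 w2=1 w3=1 w0=0
t1.Δ0 w1=0 clk=1 w2=1 w3=1 w0=0
t1.Δ1 w1=0 clk=0 w2=1 w3=1 w0=0
t2.Δ0 w1=0 clk=0 w2=1 w3=1 w0=0
t2.Δ1 w1=0 clk=1 w2=1 w3=1 w0=0
t2.Δ2 w1=1 clk=1 w2=1 w3=1 w0=0
t2.Δ3 w1=1 clk=1 w2=1 w3=1 w0=1
t3.Δ0 w1=1 clk=1 w2=1 w3=1 w0=1
t3.Δ1 w1=1 clk=0 w2=1 w3=1 w0=1
t4.Δ0 w1=1 clk=0 w2=1 w3=1 w0=1
t4.Δ1 w1=1 clk=1 w2=1 w3=1 w0=1
t4.Δ2 w1=0 clk=1 w2=1 w3=1 w0=1
t4.Δ3 w1=0 clk=1 w2=1 w3=1 w0=0
t5.Δ0 w1=0 clk=1 w2=1 w3=1 w0=0
t5.Δ1 w1=0 clk=0 w2=1 w3=1 w0=0
t6.Δ0 w1=0 clk=0 w2=1 w3=1 w0=0
t6.Δ1 w1=0 clk=1 w2=1 w3=1 w0=0
t6.Δ2 w1=1 clk=1 w2=1 w3=1 w0=0
t6.Δ3 w1=1 clk=1 w2=1 w3=1 w0=1
t7.Δ0 w1=1 clk=1 w2=1 w3=1 w0=1
t7.Δ1 w1=1 clk=0 w2=1 w3=1 w0=1
t8.Δ0 w1=1 clk=0 w2=1 w3=1 w0=1
t8.Δ1 w1=1 clk=1 w2=1 w3=1 w0=1
t8.Δ2 w1=0 clk=1 w2=1 w3=1 w0=1
t8.Δ3 w1=0 clk=1 w2=1 w3=1 w0=0
t9.Δ0 w1=0 clk=1 w2=1 w3=1 w0=0
t9.Δ1 w1=0 clk=0 w2=1 w3=1 w0=0
t10.Δ0 w1=0 clk=0 w2=1 w3=1 w0=0
t10.Δ1 w1=0 clk=1 w2=1 w3=1 w0=0
t10.Δ2 w1=1 clk=1 w2=1 w3=1 w0=0
t10.Δ3 w1=1 clk=1 w2=1 w3=1 w0=1
t11.Δ0 w1=1 clk=1 w2=1 w3=1 w0=1
t11.Δ1 w1=1 clk=0 w2=1 w3=1 w0=1
t12.Δ0 w1=1 clk=0 w2=1 w3=1 w0=1
t12.Δ1 w1=1 clk=1 w2=1 w3=1 w0=1
t12.Δ2 w1=0 clk=1 w2=1 w3=1 w0=1
t12.Δ3 w1=0 clk=1 w2=1 w3=1 w0=0
t13.Δ0 w1=0 clk=1 w2=1 w3=1 w0=0
t13.Δ1 w1=0 clk=0 w2=1 w3=1 w0=0
t14.Δ0 w1=0 clk=0 w2=1 w3=1 w0=0
t14.Δ1 w1=0 clk=1 w2=1 w3=1 w0=0
t14.Δ2 w1=1 clk=1 w2=1 w3=1 w0=0
t14.Δ3 w1=1 clk=1 w2=1 w3=1 w0=1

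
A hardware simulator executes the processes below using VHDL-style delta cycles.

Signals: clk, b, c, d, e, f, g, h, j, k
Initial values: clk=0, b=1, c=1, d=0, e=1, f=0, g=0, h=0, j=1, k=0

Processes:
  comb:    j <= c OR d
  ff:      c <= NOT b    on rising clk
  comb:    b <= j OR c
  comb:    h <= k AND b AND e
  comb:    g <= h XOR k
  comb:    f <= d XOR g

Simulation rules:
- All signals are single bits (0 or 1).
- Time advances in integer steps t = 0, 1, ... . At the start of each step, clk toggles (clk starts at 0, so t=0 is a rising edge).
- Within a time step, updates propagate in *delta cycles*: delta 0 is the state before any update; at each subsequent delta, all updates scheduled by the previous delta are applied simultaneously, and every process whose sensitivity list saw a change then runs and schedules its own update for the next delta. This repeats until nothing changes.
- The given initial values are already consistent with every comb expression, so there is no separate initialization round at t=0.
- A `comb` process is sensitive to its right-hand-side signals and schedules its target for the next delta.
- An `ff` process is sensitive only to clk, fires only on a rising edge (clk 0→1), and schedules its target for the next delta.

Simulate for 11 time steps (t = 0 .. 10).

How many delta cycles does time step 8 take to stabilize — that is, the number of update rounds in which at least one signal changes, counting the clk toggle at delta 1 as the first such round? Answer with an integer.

4

t0.Δ0 c=1 e=1 f=0 j=1 clk=0 h=0 g=0 b=1 k=0 d=0
t0.Δ1 c=1 e=1 f=0 j=1 clk=1 h=0 g=0 b=1 k=0 d=0
t0.Δ2 c=0 e=1 f=0 j=1 clk=1 h=0 g=0 b=1 k=0 d=0
t0.Δ3 c=0 e=1 f=0 j=0 clk=1 h=0 g=0 b=1 k=0 d=0
t0.Δ4 c=0 e=1 f=0 j=0 clk=1 h=0 g=0 b=0 k=0 d=0
t1.Δ0 c=0 e=1 f=0 j=0 clk=1 h=0 g=0 b=0 k=0 d=0
t1.Δ1 c=0 e=1 f=0 j=0 clk=0 h=0 g=0 b=0 k=0 d=0
t2.Δ0 c=0 e=1 f=0 j=0 clk=0 h=0 g=0 b=0 k=0 d=0
t2.Δ1 c=0 e=1 f=0 j=0 clk=1 h=0 g=0 b=0 k=0 d=0
t2.Δ2 c=1 e=1 f=0 j=0 clk=1 h=0 g=0 b=0 k=0 d=0
t2.Δ3 c=1 e=1 f=0 j=1 clk=1 h=0 g=0 b=1 k=0 d=0
t3.Δ0 c=1 e=1 f=0 j=1 clk=1 h=0 g=0 b=1 k=0 d=0
t3.Δ1 c=1 e=1 f=0 j=1 clk=0 h=0 g=0 b=1 k=0 d=0
t4.Δ0 c=1 e=1 f=0 j=1 clk=0 h=0 g=0 b=1 k=0 d=0
t4.Δ1 c=1 e=1 f=0 j=1 clk=1 h=0 g=0 b=1 k=0 d=0
t4.Δ2 c=0 e=1 f=0 j=1 clk=1 h=0 g=0 b=1 k=0 d=0
t4.Δ3 c=0 e=1 f=0 j=0 clk=1 h=0 g=0 b=1 k=0 d=0
t4.Δ4 c=0 e=1 f=0 j=0 clk=1 h=0 g=0 b=0 k=0 d=0
t5.Δ0 c=0 e=1 f=0 j=0 clk=1 h=0 g=0 b=0 k=0 d=0
t5.Δ1 c=0 e=1 f=0 j=0 clk=0 h=0 g=0 b=0 k=0 d=0
t6.Δ0 c=0 e=1 f=0 j=0 clk=0 h=0 g=0 b=0 k=0 d=0
t6.Δ1 c=0 e=1 f=0 j=0 clk=1 h=0 g=0 b=0 k=0 d=0
t6.Δ2 c=1 e=1 f=0 j=0 clk=1 h=0 g=0 b=0 k=0 d=0
t6.Δ3 c=1 e=1 f=0 j=1 clk=1 h=0 g=0 b=1 k=0 d=0
t7.Δ0 c=1 e=1 f=0 j=1 clk=1 h=0 g=0 b=1 k=0 d=0
t7.Δ1 c=1 e=1 f=0 j=1 clk=0 h=0 g=0 b=1 k=0 d=0
t8.Δ0 c=1 e=1 f=0 j=1 clk=0 h=0 g=0 b=1 k=0 d=0
t8.Δ1 c=1 e=1 f=0 j=1 clk=1 h=0 g=0 b=1 k=0 d=0
t8.Δ2 c=0 e=1 f=0 j=1 clk=1 h=0 g=0 b=1 k=0 d=0
t8.Δ3 c=0 e=1 f=0 j=0 clk=1 h=0 g=0 b=1 k=0 d=0
t8.Δ4 c=0 e=1 f=0 j=0 clk=1 h=0 g=0 b=0 k=0 d=0
t9.Δ0 c=0 e=1 f=0 j=0 clk=1 h=0 g=0 b=0 k=0 d=0
t9.Δ1 c=0 e=1 f=0 j=0 clk=0 h=0 g=0 b=0 k=0 d=0
t10.Δ0 c=0 e=1 f=0 j=0 clk=0 h=0 g=0 b=0 k=0 d=0
t10.Δ1 c=0 e=1 f=0 j=0 clk=1 h=0 g=0 b=0 k=0 d=0
t10.Δ2 c=1 e=1 f=0 j=0 clk=1 h=0 g=0 b=0 k=0 d=0
t10.Δ3 c=1 e=1 f=0 j=1 clk=1 h=0 g=0 b=1 k=0 d=0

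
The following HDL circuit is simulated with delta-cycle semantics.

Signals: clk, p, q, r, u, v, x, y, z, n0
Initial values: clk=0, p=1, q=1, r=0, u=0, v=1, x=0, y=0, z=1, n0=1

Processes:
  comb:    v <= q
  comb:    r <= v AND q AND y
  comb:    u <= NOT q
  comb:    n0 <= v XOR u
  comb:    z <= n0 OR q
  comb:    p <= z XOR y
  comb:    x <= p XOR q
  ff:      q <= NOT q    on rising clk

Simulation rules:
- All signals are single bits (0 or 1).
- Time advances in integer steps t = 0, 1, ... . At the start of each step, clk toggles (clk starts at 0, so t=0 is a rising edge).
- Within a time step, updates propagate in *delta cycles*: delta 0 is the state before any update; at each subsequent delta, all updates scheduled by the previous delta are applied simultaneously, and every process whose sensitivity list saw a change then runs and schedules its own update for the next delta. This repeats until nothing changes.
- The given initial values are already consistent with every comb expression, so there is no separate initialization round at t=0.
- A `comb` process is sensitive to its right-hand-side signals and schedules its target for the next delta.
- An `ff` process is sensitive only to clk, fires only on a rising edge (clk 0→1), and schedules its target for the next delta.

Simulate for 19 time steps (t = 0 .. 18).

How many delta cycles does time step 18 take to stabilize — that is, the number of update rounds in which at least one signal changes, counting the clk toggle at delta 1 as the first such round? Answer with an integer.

t=0 Δ0: q=1 r=0 y=0 n0=1 p=1 x=0 v=1 u=0 z=1 clk=0
  Δ1: clk:0→1
  Δ2: q:1→0
  Δ3: x:0→1, v:1→0, u:0→1
  (3Δ to stable)
t=1 Δ0: q=0 r=0 y=0 n0=1 p=1 x=1 v=0 u=1 z=1 clk=1
  Δ1: clk:1→0
  (1Δ to stable)
t=2 Δ0: q=0 r=0 y=0 n0=1 p=1 x=1 v=0 u=1 z=1 clk=0
  Δ1: clk:0→1
  Δ2: q:0→1
  Δ3: x:1→0, v:0→1, u:1→0
  (3Δ to stable)
t=3 Δ0: q=1 r=0 y=0 n0=1 p=1 x=0 v=1 u=0 z=1 clk=1
  Δ1: clk:1→0
  (1Δ to stable)
t=4 Δ0: q=1 r=0 y=0 n0=1 p=1 x=0 v=1 u=0 z=1 clk=0
  Δ1: clk:0→1
  Δ2: q:1→0
  Δ3: x:0→1, v:1→0, u:0→1
  (3Δ to stable)
t=5 Δ0: q=0 r=0 y=0 n0=1 p=1 x=1 v=0 u=1 z=1 clk=1
  Δ1: clk:1→0
  (1Δ to stable)
t=6 Δ0: q=0 r=0 y=0 n0=1 p=1 x=1 v=0 u=1 z=1 clk=0
  Δ1: clk:0→1
  Δ2: q:0→1
  Δ3: x:1→0, v:0→1, u:1→0
  (3Δ to stable)
t=7 Δ0: q=1 r=0 y=0 n0=1 p=1 x=0 v=1 u=0 z=1 clk=1
  Δ1: clk:1→0
  (1Δ to stable)
t=8 Δ0: q=1 r=0 y=0 n0=1 p=1 x=0 v=1 u=0 z=1 clk=0
  Δ1: clk:0→1
  Δ2: q:1→0
  Δ3: x:0→1, v:1→0, u:0→1
  (3Δ to stable)
t=9 Δ0: q=0 r=0 y=0 n0=1 p=1 x=1 v=0 u=1 z=1 clk=1
  Δ1: clk:1→0
  (1Δ to stable)
t=10 Δ0: q=0 r=0 y=0 n0=1 p=1 x=1 v=0 u=1 z=1 clk=0
  Δ1: clk:0→1
  Δ2: q:0→1
  Δ3: x:1→0, v:0→1, u:1→0
  (3Δ to stable)
t=11 Δ0: q=1 r=0 y=0 n0=1 p=1 x=0 v=1 u=0 z=1 clk=1
  Δ1: clk:1→0
  (1Δ to stable)
t=12 Δ0: q=1 r=0 y=0 n0=1 p=1 x=0 v=1 u=0 z=1 clk=0
  Δ1: clk:0→1
  Δ2: q:1→0
  Δ3: x:0→1, v:1→0, u:0→1
  (3Δ to stable)
t=13 Δ0: q=0 r=0 y=0 n0=1 p=1 x=1 v=0 u=1 z=1 clk=1
  Δ1: clk:1→0
  (1Δ to stable)
t=14 Δ0: q=0 r=0 y=0 n0=1 p=1 x=1 v=0 u=1 z=1 clk=0
  Δ1: clk:0→1
  Δ2: q:0→1
  Δ3: x:1→0, v:0→1, u:1→0
  (3Δ to stable)
t=15 Δ0: q=1 r=0 y=0 n0=1 p=1 x=0 v=1 u=0 z=1 clk=1
  Δ1: clk:1→0
  (1Δ to stable)
t=16 Δ0: q=1 r=0 y=0 n0=1 p=1 x=0 v=1 u=0 z=1 clk=0
  Δ1: clk:0→1
  Δ2: q:1→0
  Δ3: x:0→1, v:1→0, u:0→1
  (3Δ to stable)
t=17 Δ0: q=0 r=0 y=0 n0=1 p=1 x=1 v=0 u=1 z=1 clk=1
  Δ1: clk:1→0
  (1Δ to stable)
t=18 Δ0: q=0 r=0 y=0 n0=1 p=1 x=1 v=0 u=1 z=1 clk=0
  Δ1: clk:0→1
  Δ2: q:0→1
  Δ3: x:1→0, v:0→1, u:1→0
  (3Δ to stable)

3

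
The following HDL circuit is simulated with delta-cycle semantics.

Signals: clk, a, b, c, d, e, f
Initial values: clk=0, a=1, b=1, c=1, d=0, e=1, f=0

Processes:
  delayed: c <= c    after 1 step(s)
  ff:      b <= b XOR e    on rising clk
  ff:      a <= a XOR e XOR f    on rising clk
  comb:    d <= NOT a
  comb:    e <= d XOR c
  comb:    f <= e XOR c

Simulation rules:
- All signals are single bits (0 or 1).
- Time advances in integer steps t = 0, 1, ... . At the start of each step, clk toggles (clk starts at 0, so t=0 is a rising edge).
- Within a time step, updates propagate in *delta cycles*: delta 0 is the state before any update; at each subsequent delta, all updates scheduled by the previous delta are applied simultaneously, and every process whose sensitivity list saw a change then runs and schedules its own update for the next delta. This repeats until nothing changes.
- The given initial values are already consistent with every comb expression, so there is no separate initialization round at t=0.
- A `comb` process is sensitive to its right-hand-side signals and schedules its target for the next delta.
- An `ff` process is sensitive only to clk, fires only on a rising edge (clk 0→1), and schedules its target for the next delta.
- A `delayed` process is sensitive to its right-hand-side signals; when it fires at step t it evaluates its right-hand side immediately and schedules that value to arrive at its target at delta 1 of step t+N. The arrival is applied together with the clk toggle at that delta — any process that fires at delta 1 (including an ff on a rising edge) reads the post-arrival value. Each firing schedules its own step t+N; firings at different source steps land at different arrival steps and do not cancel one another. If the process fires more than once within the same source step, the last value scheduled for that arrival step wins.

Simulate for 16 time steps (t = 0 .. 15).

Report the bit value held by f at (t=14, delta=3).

t=0 Δ0: clk=0 e=1 d=0 c=1 a=1 b=1 f=0
  Δ1: clk:0→1
  Δ2: a:1→0, b:1→0
  Δ3: d:0→1
  Δ4: e:1→0
  Δ5: f:0→1
  (5Δ to stable)
t=1 Δ0: clk=1 e=0 d=1 c=1 a=0 b=0 f=1
  Δ1: clk:1→0
  (1Δ to stable)
t=2 Δ0: clk=0 e=0 d=1 c=1 a=0 b=0 f=1
  Δ1: clk:0→1
  Δ2: a:0→1
  Δ3: d:1→0
  Δ4: e:0→1
  Δ5: f:1→0
  (5Δ to stable)
t=3 Δ0: clk=1 e=1 d=0 c=1 a=1 b=0 f=0
  Δ1: clk:1→0
  (1Δ to stable)
t=4 Δ0: clk=0 e=1 d=0 c=1 a=1 b=0 f=0
  Δ1: clk:0→1
  Δ2: a:1→0, b:0→1
  Δ3: d:0→1
  Δ4: e:1→0
  Δ5: f:0→1
  (5Δ to stable)
t=5 Δ0: clk=1 e=0 d=1 c=1 a=0 b=1 f=1
  Δ1: clk:1→0
  (1Δ to stable)
t=6 Δ0: clk=0 e=0 d=1 c=1 a=0 b=1 f=1
  Δ1: clk:0→1
  Δ2: a:0→1
  Δ3: d:1→0
  Δ4: e:0→1
  Δ5: f:1→0
  (5Δ to stable)
t=7 Δ0: clk=1 e=1 d=0 c=1 a=1 b=1 f=0
  Δ1: clk:1→0
  (1Δ to stable)
t=8 Δ0: clk=0 e=1 d=0 c=1 a=1 b=1 f=0
  Δ1: clk:0→1
  Δ2: a:1→0, b:1→0
  Δ3: d:0→1
  Δ4: e:1→0
  Δ5: f:0→1
  (5Δ to stable)
t=9 Δ0: clk=1 e=0 d=1 c=1 a=0 b=0 f=1
  Δ1: clk:1→0
  (1Δ to stable)
t=10 Δ0: clk=0 e=0 d=1 c=1 a=0 b=0 f=1
  Δ1: clk:0→1
  Δ2: a:0→1
  Δ3: d:1→0
  Δ4: e:0→1
  Δ5: f:1→0
  (5Δ to stable)
t=11 Δ0: clk=1 e=1 d=0 c=1 a=1 b=0 f=0
  Δ1: clk:1→0
  (1Δ to stable)
t=12 Δ0: clk=0 e=1 d=0 c=1 a=1 b=0 f=0
  Δ1: clk:0→1
  Δ2: a:1→0, b:0→1
  Δ3: d:0→1
  Δ4: e:1→0
  Δ5: f:0→1
  (5Δ to stable)
t=13 Δ0: clk=1 e=0 d=1 c=1 a=0 b=1 f=1
  Δ1: clk:1→0
  (1Δ to stable)
t=14 Δ0: clk=0 e=0 d=1 c=1 a=0 b=1 f=1
  Δ1: clk:0→1
  Δ2: a:0→1
  Δ3: d:1→0
  Δ4: e:0→1
  Δ5: f:1→0
  (5Δ to stable)
t=15 Δ0: clk=1 e=1 d=0 c=1 a=1 b=1 f=0
  Δ1: clk:1→0
  (1Δ to stable)

1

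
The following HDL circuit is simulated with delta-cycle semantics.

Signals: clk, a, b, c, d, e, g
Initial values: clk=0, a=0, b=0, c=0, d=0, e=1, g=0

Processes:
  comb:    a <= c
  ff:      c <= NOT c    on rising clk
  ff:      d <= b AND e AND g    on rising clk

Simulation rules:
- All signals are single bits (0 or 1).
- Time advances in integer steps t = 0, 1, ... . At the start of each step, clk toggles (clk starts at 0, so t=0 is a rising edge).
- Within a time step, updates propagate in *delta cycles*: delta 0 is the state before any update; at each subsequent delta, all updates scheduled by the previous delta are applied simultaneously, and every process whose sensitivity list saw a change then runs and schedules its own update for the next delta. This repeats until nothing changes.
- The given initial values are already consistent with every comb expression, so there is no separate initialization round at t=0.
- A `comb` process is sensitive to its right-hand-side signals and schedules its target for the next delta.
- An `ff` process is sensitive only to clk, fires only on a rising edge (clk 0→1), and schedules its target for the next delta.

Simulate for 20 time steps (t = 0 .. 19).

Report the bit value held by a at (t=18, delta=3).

t0.Δ0 c=0 clk=0 g=0 a=0 e=1 d=0 b=0
t0.Δ1 c=0 clk=1 g=0 a=0 e=1 d=0 b=0
t0.Δ2 c=1 clk=1 g=0 a=0 e=1 d=0 b=0
t0.Δ3 c=1 clk=1 g=0 a=1 e=1 d=0 b=0
t1.Δ0 c=1 clk=1 g=0 a=1 e=1 d=0 b=0
t1.Δ1 c=1 clk=0 g=0 a=1 e=1 d=0 b=0
t2.Δ0 c=1 clk=0 g=0 a=1 e=1 d=0 b=0
t2.Δ1 c=1 clk=1 g=0 a=1 e=1 d=0 b=0
t2.Δ2 c=0 clk=1 g=0 a=1 e=1 d=0 b=0
t2.Δ3 c=0 clk=1 g=0 a=0 e=1 d=0 b=0
t3.Δ0 c=0 clk=1 g=0 a=0 e=1 d=0 b=0
t3.Δ1 c=0 clk=0 g=0 a=0 e=1 d=0 b=0
t4.Δ0 c=0 clk=0 g=0 a=0 e=1 d=0 b=0
t4.Δ1 c=0 clk=1 g=0 a=0 e=1 d=0 b=0
t4.Δ2 c=1 clk=1 g=0 a=0 e=1 d=0 b=0
t4.Δ3 c=1 clk=1 g=0 a=1 e=1 d=0 b=0
t5.Δ0 c=1 clk=1 g=0 a=1 e=1 d=0 b=0
t5.Δ1 c=1 clk=0 g=0 a=1 e=1 d=0 b=0
t6.Δ0 c=1 clk=0 g=0 a=1 e=1 d=0 b=0
t6.Δ1 c=1 clk=1 g=0 a=1 e=1 d=0 b=0
t6.Δ2 c=0 clk=1 g=0 a=1 e=1 d=0 b=0
t6.Δ3 c=0 clk=1 g=0 a=0 e=1 d=0 b=0
t7.Δ0 c=0 clk=1 g=0 a=0 e=1 d=0 b=0
t7.Δ1 c=0 clk=0 g=0 a=0 e=1 d=0 b=0
t8.Δ0 c=0 clk=0 g=0 a=0 e=1 d=0 b=0
t8.Δ1 c=0 clk=1 g=0 a=0 e=1 d=0 b=0
t8.Δ2 c=1 clk=1 g=0 a=0 e=1 d=0 b=0
t8.Δ3 c=1 clk=1 g=0 a=1 e=1 d=0 b=0
t9.Δ0 c=1 clk=1 g=0 a=1 e=1 d=0 b=0
t9.Δ1 c=1 clk=0 g=0 a=1 e=1 d=0 b=0
t10.Δ0 c=1 clk=0 g=0 a=1 e=1 d=0 b=0
t10.Δ1 c=1 clk=1 g=0 a=1 e=1 d=0 b=0
t10.Δ2 c=0 clk=1 g=0 a=1 e=1 d=0 b=0
t10.Δ3 c=0 clk=1 g=0 a=0 e=1 d=0 b=0
t11.Δ0 c=0 clk=1 g=0 a=0 e=1 d=0 b=0
t11.Δ1 c=0 clk=0 g=0 a=0 e=1 d=0 b=0
t12.Δ0 c=0 clk=0 g=0 a=0 e=1 d=0 b=0
t12.Δ1 c=0 clk=1 g=0 a=0 e=1 d=0 b=0
t12.Δ2 c=1 clk=1 g=0 a=0 e=1 d=0 b=0
t12.Δ3 c=1 clk=1 g=0 a=1 e=1 d=0 b=0
t13.Δ0 c=1 clk=1 g=0 a=1 e=1 d=0 b=0
t13.Δ1 c=1 clk=0 g=0 a=1 e=1 d=0 b=0
t14.Δ0 c=1 clk=0 g=0 a=1 e=1 d=0 b=0
t14.Δ1 c=1 clk=1 g=0 a=1 e=1 d=0 b=0
t14.Δ2 c=0 clk=1 g=0 a=1 e=1 d=0 b=0
t14.Δ3 c=0 clk=1 g=0 a=0 e=1 d=0 b=0
t15.Δ0 c=0 clk=1 g=0 a=0 e=1 d=0 b=0
t15.Δ1 c=0 clk=0 g=0 a=0 e=1 d=0 b=0
t16.Δ0 c=0 clk=0 g=0 a=0 e=1 d=0 b=0
t16.Δ1 c=0 clk=1 g=0 a=0 e=1 d=0 b=0
t16.Δ2 c=1 clk=1 g=0 a=0 e=1 d=0 b=0
t16.Δ3 c=1 clk=1 g=0 a=1 e=1 d=0 b=0
t17.Δ0 c=1 clk=1 g=0 a=1 e=1 d=0 b=0
t17.Δ1 c=1 clk=0 g=0 a=1 e=1 d=0 b=0
t18.Δ0 c=1 clk=0 g=0 a=1 e=1 d=0 b=0
t18.Δ1 c=1 clk=1 g=0 a=1 e=1 d=0 b=0
t18.Δ2 c=0 clk=1 g=0 a=1 e=1 d=0 b=0
t18.Δ3 c=0 clk=1 g=0 a=0 e=1 d=0 b=0
t19.Δ0 c=0 clk=1 g=0 a=0 e=1 d=0 b=0
t19.Δ1 c=0 clk=0 g=0 a=0 e=1 d=0 b=0

0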